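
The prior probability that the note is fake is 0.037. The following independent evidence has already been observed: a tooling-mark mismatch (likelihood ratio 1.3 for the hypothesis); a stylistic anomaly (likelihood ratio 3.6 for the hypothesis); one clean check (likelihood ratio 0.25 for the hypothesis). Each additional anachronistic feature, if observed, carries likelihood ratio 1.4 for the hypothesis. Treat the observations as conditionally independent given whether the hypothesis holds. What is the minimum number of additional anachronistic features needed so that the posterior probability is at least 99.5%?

Prior odds = 0.037/0.963 = 37/963.
Combined Bayes factor of the evidence already in hand = 1.3 × 3.6 × 0.25 = 1.17.
Odds after that evidence = (37/963) × 1.17 = 481/10700.
Target odds = 0.995/0.005 = 199.
Need 1.4ⁿ ≥ 199 ÷ (481/10700) = 2129300/481.
1.4²⁴ ≈3214.2 falls short of 2129300/481 but 1.4²⁵ ≈4499.88 reaches it, so n = 25.

25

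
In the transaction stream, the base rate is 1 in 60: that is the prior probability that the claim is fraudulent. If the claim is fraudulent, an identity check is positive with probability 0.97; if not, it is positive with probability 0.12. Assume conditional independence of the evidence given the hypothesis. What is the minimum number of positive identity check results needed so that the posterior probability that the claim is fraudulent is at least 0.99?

5

Prior odds = (1/60)/(59/60) = 1/59.
Likelihood ratio of a positive = 0.97/0.12 = 97/12.
Target posterior odds = 0.99/0.01 = 99.
Require (97/12)ⁿ ≥ 99 ÷ (1/59) = 5841.
(97/12)⁴ = 88529281/20736 falls short of 5841 but (97/12)⁵ ≈34510.6 reaches it, so n = 5.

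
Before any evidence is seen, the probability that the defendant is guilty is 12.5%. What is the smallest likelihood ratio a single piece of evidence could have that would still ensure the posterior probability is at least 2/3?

Prior odds = 0.125/0.875 = 1/7.
Target odds = (2/3)/(1/3) = 2.
Required Bayes factor = 2 ÷ (1/7) = 14.

14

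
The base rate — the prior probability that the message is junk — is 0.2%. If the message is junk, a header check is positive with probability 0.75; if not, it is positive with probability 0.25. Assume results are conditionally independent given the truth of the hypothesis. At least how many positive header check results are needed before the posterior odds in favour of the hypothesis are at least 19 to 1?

9

Prior odds: 0.002 ÷ 0.998 = 1/499.
Likelihood ratio of a positive = 0.75/0.25 = 3.
Target odds = 19.
Require 3ⁿ ≥ 19 ÷ (1/499) = 9481.
3⁸ = 6561 falls short of 9481 but 3⁹ = 19683 reaches it, so n = 9.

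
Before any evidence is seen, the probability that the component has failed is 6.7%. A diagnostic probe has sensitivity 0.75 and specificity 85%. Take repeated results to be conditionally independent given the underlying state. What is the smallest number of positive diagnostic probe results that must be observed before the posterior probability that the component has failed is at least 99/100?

Prior odds: 0.067 ÷ 0.933 = 67/933.
False-positive rate = 1 − 0.85 = 0.15; likelihood ratio of a positive = 0.75/0.15 = 5.
Target odds: 0.99 ÷ 0.01 = 99.
Need (67/933) × 5ⁿ ≥ 99, i.e. 5ⁿ ≥ 92367/67.
5⁴ = 625 falls short of 92367/67 but 5⁵ = 3125 reaches it, so n = 5.

5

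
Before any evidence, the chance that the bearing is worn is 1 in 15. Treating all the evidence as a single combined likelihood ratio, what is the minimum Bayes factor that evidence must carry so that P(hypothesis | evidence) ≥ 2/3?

Prior odds = (1/15)/(14/15) = 1/14.
Target odds = (2/3)/(1/3) = 2.
Required Bayes factor = 2 ÷ (1/14) = 28.

28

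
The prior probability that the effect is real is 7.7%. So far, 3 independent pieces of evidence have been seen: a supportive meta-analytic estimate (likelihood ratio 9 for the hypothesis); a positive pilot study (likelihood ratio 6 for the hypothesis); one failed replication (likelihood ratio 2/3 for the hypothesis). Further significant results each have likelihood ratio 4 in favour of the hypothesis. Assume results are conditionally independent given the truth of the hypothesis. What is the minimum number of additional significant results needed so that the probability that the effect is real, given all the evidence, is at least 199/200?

Prior odds = 0.077/0.923 = 77/923.
Combined Bayes factor of the evidence already in hand = 9 × 6 × (2/3) = 36.
Odds after that evidence = (77/923) × 36 = 2772/923.
Target odds = 0.995/0.005 = 199.
Need 4ⁿ ≥ 199 ÷ (2772/923) = 183677/2772.
4³ = 64 falls short of 183677/2772 but 4⁴ = 256 reaches it, so n = 4.

4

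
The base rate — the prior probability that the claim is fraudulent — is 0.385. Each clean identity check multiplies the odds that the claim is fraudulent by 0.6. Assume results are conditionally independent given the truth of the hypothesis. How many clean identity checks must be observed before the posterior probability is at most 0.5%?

Prior odds: 0.385 ÷ 0.615 = 77/123.
Likelihood ratio per clean identity check = 0.6.
Target posterior odds = 0.005/0.995 = 1/199.
Need (77/123) × 0.6ⁿ ≤ 1/199, i.e. 0.6ⁿ ≤ 123/15323.
0.6⁹ = 19683/1953125 is still above 123/15323 but 0.6¹⁰ = 59049/9765625 is at or below it, so n = 10.

10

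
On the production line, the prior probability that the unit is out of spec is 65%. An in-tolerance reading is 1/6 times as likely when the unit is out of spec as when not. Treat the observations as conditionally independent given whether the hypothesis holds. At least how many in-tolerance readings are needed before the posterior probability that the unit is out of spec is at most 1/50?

3

Prior odds: 0.65 ÷ 0.35 = 13/7.
Likelihood ratio per in-tolerance reading = 1/6.
Target posterior odds = 0.02/0.98 = 1/49.
Require (1/6)ⁿ ≤ 1/49 ÷ (13/7) = 1/91.
(1/6)² = 1/36 is still above 1/91 but (1/6)³ = 1/216 is at or below it, so n = 3.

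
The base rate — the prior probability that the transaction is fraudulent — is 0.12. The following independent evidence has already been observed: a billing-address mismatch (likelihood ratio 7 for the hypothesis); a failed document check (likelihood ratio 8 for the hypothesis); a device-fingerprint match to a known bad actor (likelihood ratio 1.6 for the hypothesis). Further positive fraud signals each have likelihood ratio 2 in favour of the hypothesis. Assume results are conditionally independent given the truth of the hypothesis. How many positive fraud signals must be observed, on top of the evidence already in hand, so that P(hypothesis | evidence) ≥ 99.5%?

5

Prior odds = 0.12/0.88 = 3/22.
Combined Bayes factor of the evidence already in hand = 7 × 8 × 1.6 = 89.6.
Odds after that evidence = (3/22) × 89.6 = 672/55.
Target odds = 0.995/0.005 = 199.
Need 2ⁿ ≥ 199 ÷ (672/55) = 10945/672.
2⁴ = 16 falls short of 10945/672 but 2⁵ = 32 reaches it, so n = 5.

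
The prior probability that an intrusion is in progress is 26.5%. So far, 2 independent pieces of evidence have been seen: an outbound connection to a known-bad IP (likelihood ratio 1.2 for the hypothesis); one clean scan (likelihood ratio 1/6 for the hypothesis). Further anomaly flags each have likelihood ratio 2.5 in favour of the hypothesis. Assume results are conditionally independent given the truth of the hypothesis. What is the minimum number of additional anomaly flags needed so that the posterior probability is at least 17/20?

5

Prior odds = 0.265/0.735 = 53/147.
Combined Bayes factor of the evidence already in hand = 1.2 × (1/6) = 0.2.
Odds after that evidence = (53/147) × 0.2 = 53/735.
Target odds = 0.85/0.15 = 17/3.
Need 2.5ⁿ ≥ 17/3 ÷ (53/735) = 4165/53.
2.5⁴ = 39.0625 falls short of 4165/53 but 2.5⁵ = 97.65625 reaches it, so n = 5.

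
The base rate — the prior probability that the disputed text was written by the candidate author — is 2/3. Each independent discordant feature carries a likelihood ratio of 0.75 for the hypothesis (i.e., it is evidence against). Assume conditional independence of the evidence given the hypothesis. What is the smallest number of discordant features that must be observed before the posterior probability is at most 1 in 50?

Prior odds: (2/3) ÷ (1/3) = 2.
Likelihood ratio per discordant feature = 0.75.
Target odds: 0.02 ÷ 0.98 = 1/49.
Need 2 × 0.75ⁿ ≤ 1/49, i.e. 0.75ⁿ ≤ 1/98.
0.75¹⁵ ≈0.0133635 is still above 1/98 but 0.75¹⁶ ≈0.0100226 is at or below it, so n = 16.

16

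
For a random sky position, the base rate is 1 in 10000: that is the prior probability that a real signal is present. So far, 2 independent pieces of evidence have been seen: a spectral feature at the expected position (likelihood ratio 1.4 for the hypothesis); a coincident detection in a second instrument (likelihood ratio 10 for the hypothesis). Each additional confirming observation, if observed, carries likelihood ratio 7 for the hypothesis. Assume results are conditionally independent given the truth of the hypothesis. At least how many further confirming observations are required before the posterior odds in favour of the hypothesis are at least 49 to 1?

6

Prior odds = 0.0001/0.9999 = 1/9999.
Combined Bayes factor of the evidence already in hand = 1.4 × 10 = 14.
Odds after that evidence = (1/9999) × 14 = 14/9999.
Target odds = 49.
Need 7ⁿ ≥ 49 ÷ (14/9999) = 34996.5.
7⁵ = 16807 falls short of 34996.5 but 7⁶ = 117649 reaches it, so n = 6.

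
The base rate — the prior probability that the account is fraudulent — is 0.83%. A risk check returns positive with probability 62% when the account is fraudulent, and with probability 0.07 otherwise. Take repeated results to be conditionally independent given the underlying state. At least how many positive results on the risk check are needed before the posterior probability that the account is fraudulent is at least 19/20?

4

Prior odds: 0.0083 ÷ 0.9917 = 83/9917.
Likelihood ratio of a positive result = 0.62/0.07 = 62/7.
Target posterior odds = 0.95/0.05 = 19.
Require (62/7)ⁿ ≥ 19 ÷ (83/9917) = 188423/83.
(62/7)³ = 238328/343 falls short of 188423/83 but (62/7)⁴ = 14776336/2401 reaches it, so n = 4.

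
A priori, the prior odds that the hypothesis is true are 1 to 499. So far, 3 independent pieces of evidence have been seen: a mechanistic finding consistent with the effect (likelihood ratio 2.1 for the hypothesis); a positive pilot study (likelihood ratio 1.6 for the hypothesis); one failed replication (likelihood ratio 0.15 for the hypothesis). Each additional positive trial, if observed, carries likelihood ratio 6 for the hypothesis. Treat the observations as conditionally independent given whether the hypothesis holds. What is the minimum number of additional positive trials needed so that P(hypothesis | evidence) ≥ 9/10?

6

Prior odds = 1/499.
Combined Bayes factor of the evidence already in hand = 2.1 × 1.6 × 0.15 = 0.504.
Odds after that evidence = (1/499) × 0.504 = 63/62375.
Target odds = 0.9/0.1 = 9.
Need 6ⁿ ≥ 9 ÷ (63/62375) = 62375/7.
6⁵ = 7776 falls short of 62375/7 but 6⁶ = 46656 reaches it, so n = 6.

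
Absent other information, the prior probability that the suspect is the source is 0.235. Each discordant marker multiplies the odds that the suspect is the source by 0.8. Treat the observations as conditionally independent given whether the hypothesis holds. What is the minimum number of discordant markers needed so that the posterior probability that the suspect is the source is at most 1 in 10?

5

Prior odds: 0.235 ÷ 0.765 = 47/153.
Likelihood ratio per discordant marker = 0.8.
Target posterior odds = 0.1/0.9 = 1/9.
Require 0.8ⁿ ≤ 1/9 ÷ (47/153) = 17/47.
0.8⁴ = 0.4096 is still above 17/47 but 0.8⁵ = 0.32768 is at or below it, so n = 5.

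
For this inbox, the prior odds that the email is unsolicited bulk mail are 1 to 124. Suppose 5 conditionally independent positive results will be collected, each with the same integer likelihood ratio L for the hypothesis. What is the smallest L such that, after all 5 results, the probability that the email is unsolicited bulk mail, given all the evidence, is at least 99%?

7

Prior odds = 1/124.
Target odds = 0.99/0.01 = 99.
Need L⁵ ≥ 99 ÷ (1/124) = 12276.
6⁵ = 7776 < 12276 ≤ 16807 = 7⁵, so L = 7.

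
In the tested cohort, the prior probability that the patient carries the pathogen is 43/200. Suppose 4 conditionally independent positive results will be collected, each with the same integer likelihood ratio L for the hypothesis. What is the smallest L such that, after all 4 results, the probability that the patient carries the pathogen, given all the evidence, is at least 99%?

Prior odds = 0.215/0.785 = 43/157.
Target odds = 0.99/0.01 = 99.
Need L⁴ ≥ 99 ÷ (43/157) = 15543/43.
4⁴ = 256 < 15543/43 ≤ 625 = 5⁴, so L = 5.

5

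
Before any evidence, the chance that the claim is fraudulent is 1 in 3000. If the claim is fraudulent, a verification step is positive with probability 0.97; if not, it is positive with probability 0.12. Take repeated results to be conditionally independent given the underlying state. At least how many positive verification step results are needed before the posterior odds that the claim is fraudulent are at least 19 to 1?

6

Prior odds: (1/3000) ÷ (2999/3000) = 1/2999.
Likelihood ratio of a positive = 0.97/0.12 = 97/12.
Target odds = 19.
Require (97/12)ⁿ ≥ 19 ÷ (1/2999) = 56981.
(97/12)⁵ ≈34510.6 falls short of 56981 but (97/12)⁶ ≈278961 reaches it, so n = 6.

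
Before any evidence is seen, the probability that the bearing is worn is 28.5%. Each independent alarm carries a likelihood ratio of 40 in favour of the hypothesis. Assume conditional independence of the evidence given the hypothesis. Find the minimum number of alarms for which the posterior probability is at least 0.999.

Prior odds = 0.285/0.715 = 57/143.
Likelihood ratio per alarm = 40.
Target posterior odds = 0.999/0.001 = 999.
Require 40ⁿ ≥ 999 ÷ (57/143) = 47619/19.
40² = 1600 falls short of 47619/19 but 40³ = 64000 reaches it, so n = 3.

3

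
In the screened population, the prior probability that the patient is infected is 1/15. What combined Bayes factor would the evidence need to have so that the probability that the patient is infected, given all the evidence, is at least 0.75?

42

Prior odds = (1/15)/(14/15) = 1/14.
Target odds = 0.75/0.25 = 3.
Required Bayes factor = 3 ÷ (1/14) = 42.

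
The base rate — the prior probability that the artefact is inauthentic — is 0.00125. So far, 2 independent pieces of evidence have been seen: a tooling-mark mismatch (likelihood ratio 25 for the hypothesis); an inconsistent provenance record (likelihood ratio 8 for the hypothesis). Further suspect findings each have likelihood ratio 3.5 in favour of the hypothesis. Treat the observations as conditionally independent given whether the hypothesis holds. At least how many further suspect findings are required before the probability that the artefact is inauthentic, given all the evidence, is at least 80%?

3

Prior odds = 0.00125/0.99875 = 1/799.
Combined Bayes factor of the evidence already in hand = 25 × 8 = 200.
Odds after that evidence = (1/799) × 200 = 200/799.
Target odds = 0.8/0.2 = 4.
Need 3.5ⁿ ≥ 4 ÷ (200/799) = 15.98.
3.5² = 12.25 falls short of 15.98 but 3.5³ = 42.875 reaches it, so n = 3.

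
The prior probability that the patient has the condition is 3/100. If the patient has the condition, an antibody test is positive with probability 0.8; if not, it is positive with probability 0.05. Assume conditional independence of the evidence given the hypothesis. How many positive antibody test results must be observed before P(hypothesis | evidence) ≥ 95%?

Prior odds: 0.03 ÷ 0.97 = 3/97.
Likelihood ratio of a positive = 0.8/0.05 = 16.
Target odds: 0.95 ÷ 0.05 = 19.
Need (3/97) × 16ⁿ ≥ 19, i.e. 16ⁿ ≥ 1843/3.
16² = 256 falls short of 1843/3 but 16³ = 4096 reaches it, so n = 3.

3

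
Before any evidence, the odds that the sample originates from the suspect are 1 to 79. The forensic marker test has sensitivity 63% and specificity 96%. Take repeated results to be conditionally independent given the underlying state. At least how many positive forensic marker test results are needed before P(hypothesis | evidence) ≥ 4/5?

Prior odds = 1/79.
False-positive rate = 1 − 0.96 = 0.04; likelihood ratio of a positive = 0.63/0.04 = 15.75.
Target odds: 0.8 ÷ 0.2 = 4.
Require 15.75ⁿ ≥ 4 ÷ (1/79) = 316.
15.75² = 248.0625 falls short of 316 but 15.75³ = 3906.984375 reaches it, so n = 3.

3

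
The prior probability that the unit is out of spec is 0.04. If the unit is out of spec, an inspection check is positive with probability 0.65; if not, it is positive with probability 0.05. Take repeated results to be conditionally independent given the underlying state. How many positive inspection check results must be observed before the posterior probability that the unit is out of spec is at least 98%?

Prior odds = 0.04/0.96 = 1/24.
Likelihood ratio of a positive = 0.65/0.05 = 13.
Target odds: 0.98 ÷ 0.02 = 49.
Require 13ⁿ ≥ 49 ÷ (1/24) = 1176.
13² = 169 falls short of 1176 but 13³ = 2197 reaches it, so n = 3.

3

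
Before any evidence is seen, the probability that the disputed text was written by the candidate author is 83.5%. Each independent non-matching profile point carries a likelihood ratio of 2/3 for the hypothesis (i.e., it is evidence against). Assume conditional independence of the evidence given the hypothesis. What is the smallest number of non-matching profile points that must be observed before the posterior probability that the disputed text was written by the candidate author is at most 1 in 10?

Prior odds: 0.835 ÷ 0.165 = 167/33.
Likelihood ratio per non-matching profile point = 2/3.
Target posterior odds = 0.1/0.9 = 1/9.
Need (167/33) × (2/3)ⁿ ≤ 1/9, i.e. (2/3)ⁿ ≤ 11/501.
(2/3)⁹ = 512/19683 is still above 11/501 but (2/3)¹⁰ = 1024/59049 is at or below it, so n = 10.

10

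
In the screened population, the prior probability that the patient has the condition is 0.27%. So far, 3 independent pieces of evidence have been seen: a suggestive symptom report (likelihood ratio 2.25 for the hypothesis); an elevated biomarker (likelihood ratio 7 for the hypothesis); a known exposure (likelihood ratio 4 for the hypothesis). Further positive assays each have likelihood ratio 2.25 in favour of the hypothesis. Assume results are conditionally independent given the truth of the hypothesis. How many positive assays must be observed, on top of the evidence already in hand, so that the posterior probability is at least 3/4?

4

Prior odds = 0.0027/0.9973 = 27/9973.
Combined Bayes factor of the evidence already in hand = 2.25 × 7 × 4 = 63.
Odds after that evidence = (27/9973) × 63 = 1701/9973.
Target odds = 0.75/0.25 = 3.
Need 2.25ⁿ ≥ 3 ÷ (1701/9973) = 9973/567.
2.25³ = 11.390625 falls short of 9973/567 but 2.25⁴ = 25.62890625 reaches it, so n = 4.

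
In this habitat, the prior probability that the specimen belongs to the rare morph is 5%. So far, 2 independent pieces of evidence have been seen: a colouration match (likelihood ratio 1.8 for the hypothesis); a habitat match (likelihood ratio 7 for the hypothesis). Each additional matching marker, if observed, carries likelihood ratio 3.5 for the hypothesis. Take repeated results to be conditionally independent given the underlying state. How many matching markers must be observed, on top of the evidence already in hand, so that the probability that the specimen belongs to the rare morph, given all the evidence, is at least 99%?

Prior odds = 0.05/0.95 = 1/19.
Combined Bayes factor of the evidence already in hand = 1.8 × 7 = 12.6.
Odds after that evidence = (1/19) × 12.6 = 63/95.
Target odds = 0.99/0.01 = 99.
Need 3.5ⁿ ≥ 99 ÷ (63/95) = 1045/7.
3.5³ = 42.875 falls short of 1045/7 but 3.5⁴ = 150.0625 reaches it, so n = 4.

4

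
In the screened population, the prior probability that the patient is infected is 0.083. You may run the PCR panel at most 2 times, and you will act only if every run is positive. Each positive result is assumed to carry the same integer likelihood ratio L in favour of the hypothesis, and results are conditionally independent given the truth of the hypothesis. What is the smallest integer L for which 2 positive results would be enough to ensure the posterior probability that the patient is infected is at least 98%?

Prior odds = 0.083/0.917 = 83/917.
Target odds = 0.98/0.02 = 49.
Need L² ≥ 49 ÷ (83/917) = 44933/83.
23² = 529 < 44933/83 ≤ 576 = 24², so L = 24.

24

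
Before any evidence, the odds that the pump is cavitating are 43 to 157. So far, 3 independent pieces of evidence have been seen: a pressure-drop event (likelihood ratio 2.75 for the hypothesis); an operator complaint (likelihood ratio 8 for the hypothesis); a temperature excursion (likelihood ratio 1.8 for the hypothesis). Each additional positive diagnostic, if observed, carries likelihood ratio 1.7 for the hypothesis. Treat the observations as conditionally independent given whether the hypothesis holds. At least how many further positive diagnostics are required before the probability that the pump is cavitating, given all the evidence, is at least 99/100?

5

Prior odds = 43/157.
Combined Bayes factor of the evidence already in hand = 2.75 × 8 × 1.8 = 39.6.
Odds after that evidence = (43/157) × 39.6 = 8514/785.
Target odds = 0.99/0.01 = 99.
Need 1.7ⁿ ≥ 99 ÷ (8514/785) = 785/86.
1.7⁴ = 8.3521 falls short of 785/86 but 1.7⁵ = 1419857/100000 reaches it, so n = 5.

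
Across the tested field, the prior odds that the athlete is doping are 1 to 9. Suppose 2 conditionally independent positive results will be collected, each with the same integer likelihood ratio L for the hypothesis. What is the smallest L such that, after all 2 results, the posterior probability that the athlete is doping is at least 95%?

Prior odds = 1/9.
Target odds = 0.95/0.05 = 19.
Need L² ≥ 19 ÷ (1/9) = 171.
13² = 169 < 171 ≤ 196 = 14², so L = 14.

14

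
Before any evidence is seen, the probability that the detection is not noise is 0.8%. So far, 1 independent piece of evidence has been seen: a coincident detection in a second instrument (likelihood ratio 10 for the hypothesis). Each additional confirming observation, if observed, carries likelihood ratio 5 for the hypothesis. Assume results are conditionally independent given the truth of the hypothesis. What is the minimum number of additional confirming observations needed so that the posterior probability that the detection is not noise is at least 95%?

4

Prior odds = 0.008/0.992 = 1/124.
Bayes factor of the evidence already in hand = 10.
Odds after that evidence = (1/124) × 10 = 5/62.
Target odds = 0.95/0.05 = 19.
Need 5ⁿ ≥ 19 ÷ (5/62) = 235.6.
5³ = 125 falls short of 235.6 but 5⁴ = 625 reaches it, so n = 4.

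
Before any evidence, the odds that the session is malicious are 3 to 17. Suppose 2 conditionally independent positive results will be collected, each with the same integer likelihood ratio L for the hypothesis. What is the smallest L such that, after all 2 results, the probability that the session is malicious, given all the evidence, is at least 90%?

Prior odds = 3/17.
Target odds = 0.9/0.1 = 9.
Need L² ≥ 9 ÷ (3/17) = 51.
7² = 49 < 51 ≤ 64 = 8², so L = 8.

8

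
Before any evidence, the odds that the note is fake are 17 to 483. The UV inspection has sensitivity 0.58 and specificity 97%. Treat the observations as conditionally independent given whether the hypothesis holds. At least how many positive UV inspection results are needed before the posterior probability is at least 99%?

3

Prior odds = 17/483.
False-positive rate = 1 − 0.97 = 0.03; likelihood ratio of a positive = 0.58/0.03 = 58/3.
Target posterior odds = 0.99/0.01 = 99.
Need (17/483) × (58/3)ⁿ ≥ 99, i.e. (58/3)ⁿ ≥ 47817/17.
(58/3)² = 3364/9 falls short of 47817/17 but (58/3)³ = 195112/27 reaches it, so n = 3.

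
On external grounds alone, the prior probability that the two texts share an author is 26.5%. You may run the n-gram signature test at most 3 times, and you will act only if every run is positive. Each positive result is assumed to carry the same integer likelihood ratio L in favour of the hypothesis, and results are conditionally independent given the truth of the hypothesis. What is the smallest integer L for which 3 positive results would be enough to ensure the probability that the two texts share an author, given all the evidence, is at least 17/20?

Prior odds = 0.265/0.735 = 53/147.
Target odds = 0.85/0.15 = 17/3.
Need L³ ≥ 17/3 ÷ (53/147) = 833/53.
2³ = 8 < 833/53 ≤ 27 = 3³, so L = 3.

3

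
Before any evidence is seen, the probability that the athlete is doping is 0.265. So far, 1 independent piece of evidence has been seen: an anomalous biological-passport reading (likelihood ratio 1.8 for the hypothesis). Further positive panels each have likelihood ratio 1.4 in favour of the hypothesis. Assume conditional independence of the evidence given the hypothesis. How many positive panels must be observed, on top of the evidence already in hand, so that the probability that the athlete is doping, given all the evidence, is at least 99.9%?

22

Prior odds = 0.265/0.735 = 53/147.
Bayes factor of the evidence already in hand = 1.8.
Odds after that evidence = (53/147) × 1.8 = 159/245.
Target odds = 0.999/0.001 = 999.
Need 1.4ⁿ ≥ 999 ÷ (159/245) = 81585/53.
1.4²¹ ≈1171.36 falls short of 81585/53 but 1.4²² ≈1639.9 reaches it, so n = 22.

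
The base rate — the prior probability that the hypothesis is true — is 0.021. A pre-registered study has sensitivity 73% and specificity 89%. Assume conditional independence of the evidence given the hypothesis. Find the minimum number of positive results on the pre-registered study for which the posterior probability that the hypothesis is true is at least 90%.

4

Prior odds: 0.021 ÷ 0.979 = 21/979.
False-positive rate = 1 − 0.89 = 0.11; likelihood ratio of a positive = 0.73/0.11 = 73/11.
Target posterior odds = 0.9/0.1 = 9.
Require (73/11)ⁿ ≥ 9 ÷ (21/979) = 2937/7.
(73/11)³ = 389017/1331 falls short of 2937/7 but (73/11)⁴ = 28398241/14641 reaches it, so n = 4.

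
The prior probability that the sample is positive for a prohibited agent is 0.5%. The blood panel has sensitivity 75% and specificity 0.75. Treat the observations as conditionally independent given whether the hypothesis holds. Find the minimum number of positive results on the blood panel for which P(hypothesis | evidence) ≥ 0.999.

12

Prior odds = 0.005/0.995 = 1/199.
False-positive rate = 1 − 0.75 = 0.25; likelihood ratio of a positive = 0.75/0.25 = 3.
Target odds: 0.999 ÷ 0.001 = 999.
Need (1/199) × 3ⁿ ≥ 999, i.e. 3ⁿ ≥ 198801.
3¹¹ = 177147 falls short of 198801 but 3¹² = 531441 reaches it, so n = 12.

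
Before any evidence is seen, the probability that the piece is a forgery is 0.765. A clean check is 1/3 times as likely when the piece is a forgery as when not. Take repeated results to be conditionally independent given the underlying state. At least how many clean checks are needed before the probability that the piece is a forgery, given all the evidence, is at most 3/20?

3

Prior odds: 0.765 ÷ 0.235 = 153/47.
Likelihood ratio per clean check = 1/3.
Target posterior odds = 0.15/0.85 = 3/17.
Require (1/3)ⁿ ≤ 3/17 ÷ (153/47) = 47/867.
(1/3)² = 1/9 is still above 47/867 but (1/3)³ = 1/27 is at or below it, so n = 3.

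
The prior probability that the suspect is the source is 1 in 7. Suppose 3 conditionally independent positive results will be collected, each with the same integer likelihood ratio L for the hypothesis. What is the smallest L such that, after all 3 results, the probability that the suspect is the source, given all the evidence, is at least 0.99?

Prior odds = (1/7)/(6/7) = 1/6.
Target odds = 0.99/0.01 = 99.
Need L³ ≥ 99 ÷ (1/6) = 594.
8³ = 512 < 594 ≤ 729 = 9³, so L = 9.

9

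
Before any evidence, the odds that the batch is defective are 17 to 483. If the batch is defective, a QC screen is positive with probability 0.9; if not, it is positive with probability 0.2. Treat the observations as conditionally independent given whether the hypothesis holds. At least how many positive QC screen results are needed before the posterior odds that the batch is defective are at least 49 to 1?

5

Prior odds = 17/483.
Likelihood ratio of a positive = 0.9/0.2 = 4.5.
Target odds = 49.
Need (17/483) × 4.5ⁿ ≥ 49, i.e. 4.5ⁿ ≥ 23667/17.
4.5⁴ = 410.0625 falls short of 23667/17 but 4.5⁵ = 1845.28125 reaches it, so n = 5.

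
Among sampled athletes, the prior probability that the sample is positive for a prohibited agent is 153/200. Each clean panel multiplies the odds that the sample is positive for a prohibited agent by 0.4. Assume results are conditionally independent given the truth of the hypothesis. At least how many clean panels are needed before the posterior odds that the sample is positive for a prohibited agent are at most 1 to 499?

9

Prior odds = 0.765/0.235 = 153/47.
Likelihood ratio per clean panel = 0.4.
Target odds = 1/499.
Require 0.4ⁿ ≤ 1/499 ÷ (153/47) = 47/76347.
0.4⁸ = 256/390625 is still above 47/76347 but 0.4⁹ = 512/1953125 is at or below it, so n = 9.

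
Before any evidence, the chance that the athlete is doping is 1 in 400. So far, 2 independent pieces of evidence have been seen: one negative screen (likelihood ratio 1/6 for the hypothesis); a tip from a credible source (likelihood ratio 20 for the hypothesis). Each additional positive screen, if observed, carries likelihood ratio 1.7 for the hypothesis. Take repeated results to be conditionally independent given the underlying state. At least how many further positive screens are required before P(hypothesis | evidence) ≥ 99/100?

18

Prior odds = 0.0025/0.9975 = 1/399.
Combined Bayes factor of the evidence already in hand = (1/6) × 20 = 10/3.
Odds after that evidence = (1/399) × 10/3 = 10/1197.
Target odds = 0.99/0.01 = 99.
Need 1.7ⁿ ≥ 99 ÷ (10/1197) = 11850.3.
1.7¹⁷ ≈8272.4 falls short of 11850.3 but 1.7¹⁸ ≈14063.1 reaches it, so n = 18.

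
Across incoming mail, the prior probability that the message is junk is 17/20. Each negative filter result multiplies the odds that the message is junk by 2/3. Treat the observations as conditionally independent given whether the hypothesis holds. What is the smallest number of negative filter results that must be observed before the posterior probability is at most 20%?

Prior odds: 0.85 ÷ 0.15 = 17/3.
Likelihood ratio per negative filter result = 2/3.
Target odds: 0.2 ÷ 0.8 = 0.25.
Need (17/3) × (2/3)ⁿ ≤ 0.25, i.e. (2/3)ⁿ ≤ 3/68.
(2/3)⁷ = 128/2187 is still above 3/68 but (2/3)⁸ = 256/6561 is at or below it, so n = 8.

8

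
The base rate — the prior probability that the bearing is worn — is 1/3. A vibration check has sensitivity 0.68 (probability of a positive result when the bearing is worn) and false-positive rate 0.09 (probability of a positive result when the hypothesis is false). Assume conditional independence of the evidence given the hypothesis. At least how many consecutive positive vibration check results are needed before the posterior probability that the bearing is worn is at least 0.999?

4

Prior odds = (1/3)/(2/3) = 0.5.
Likelihood ratio of a positive result = 0.68/0.09 = 68/9.
Target posterior odds = 0.999/0.001 = 999.
Need 0.5 × (68/9)ⁿ ≥ 999, i.e. (68/9)ⁿ ≥ 1998.
(68/9)³ = 314432/729 falls short of 1998 but (68/9)⁴ = 21381376/6561 reaches it, so n = 4.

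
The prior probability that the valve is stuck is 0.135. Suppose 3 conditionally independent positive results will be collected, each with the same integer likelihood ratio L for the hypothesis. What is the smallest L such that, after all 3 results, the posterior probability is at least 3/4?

Prior odds = 0.135/0.865 = 27/173.
Target odds = 0.75/0.25 = 3.
Need L³ ≥ 3 ÷ (27/173) = 173/9.
2³ = 8 < 173/9 ≤ 27 = 3³, so L = 3.

3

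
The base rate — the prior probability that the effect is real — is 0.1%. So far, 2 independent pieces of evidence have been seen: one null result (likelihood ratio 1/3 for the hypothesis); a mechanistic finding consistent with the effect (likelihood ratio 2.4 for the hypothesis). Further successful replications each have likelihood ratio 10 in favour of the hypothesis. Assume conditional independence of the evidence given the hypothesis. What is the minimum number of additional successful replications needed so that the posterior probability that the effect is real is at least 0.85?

Prior odds = 0.001/0.999 = 1/999.
Combined Bayes factor of the evidence already in hand = (1/3) × 2.4 = 0.8.
Odds after that evidence = (1/999) × 0.8 = 4/4995.
Target odds = 0.85/0.15 = 17/3.
Need 10ⁿ ≥ 17/3 ÷ (4/4995) = 7076.25.
10³ = 1000 falls short of 7076.25 but 10⁴ = 10000 reaches it, so n = 4.

4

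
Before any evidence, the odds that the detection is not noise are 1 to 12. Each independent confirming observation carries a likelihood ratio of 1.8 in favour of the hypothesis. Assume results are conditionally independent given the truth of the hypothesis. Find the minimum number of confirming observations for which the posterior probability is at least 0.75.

7

Prior odds = 1/12.
Likelihood ratio per confirming observation = 1.8.
Target odds: 0.75 ÷ 0.25 = 3.
Need (1/12) × 1.8ⁿ ≥ 3, i.e. 1.8ⁿ ≥ 36.
1.8⁶ = 531441/15625 falls short of 36 but 1.8⁷ = 4782969/78125 reaches it, so n = 7.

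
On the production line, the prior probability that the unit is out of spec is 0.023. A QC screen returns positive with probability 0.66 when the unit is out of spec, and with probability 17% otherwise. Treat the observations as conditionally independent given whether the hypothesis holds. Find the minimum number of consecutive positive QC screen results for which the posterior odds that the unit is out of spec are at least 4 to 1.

4

Prior odds: 0.023 ÷ 0.977 = 23/977.
Likelihood ratio of a positive result = 0.66/0.17 = 66/17.
Target odds = 4.
Need (23/977) × (66/17)ⁿ ≥ 4, i.e. (66/17)ⁿ ≥ 3908/23.
(66/17)³ = 287496/4913 falls short of 3908/23 but (66/17)⁴ = 18974736/83521 reaches it, so n = 4.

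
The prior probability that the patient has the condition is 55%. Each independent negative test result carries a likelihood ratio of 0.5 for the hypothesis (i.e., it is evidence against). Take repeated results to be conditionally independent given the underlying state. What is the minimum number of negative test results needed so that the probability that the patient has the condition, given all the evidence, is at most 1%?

Prior odds: 0.55 ÷ 0.45 = 11/9.
Likelihood ratio per negative test result = 0.5.
Target posterior odds = 0.01/0.99 = 1/99.
Require 0.5ⁿ ≤ 1/99 ÷ (11/9) = 1/121.
0.5⁶ = 0.015625 is still above 1/121 but 0.5⁷ = 0.0078125 is at or below it, so n = 7.

7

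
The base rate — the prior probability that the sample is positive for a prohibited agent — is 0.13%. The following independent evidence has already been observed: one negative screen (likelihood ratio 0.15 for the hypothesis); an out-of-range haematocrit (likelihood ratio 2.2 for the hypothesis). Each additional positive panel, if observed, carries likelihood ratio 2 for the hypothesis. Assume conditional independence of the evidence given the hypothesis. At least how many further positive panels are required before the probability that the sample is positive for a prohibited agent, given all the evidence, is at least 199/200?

Prior odds = 0.0013/0.9987 = 13/9987.
Combined Bayes factor of the evidence already in hand = 0.15 × 2.2 = 0.33.
Odds after that evidence = (13/9987) × 0.33 = 143/332900.
Target odds = 0.995/0.005 = 199.
Need 2ⁿ ≥ 199 ÷ (143/332900) = 66247100/143.
2¹⁸ = 262144 falls short of 66247100/143 but 2¹⁹ = 524288 reaches it, so n = 19.

19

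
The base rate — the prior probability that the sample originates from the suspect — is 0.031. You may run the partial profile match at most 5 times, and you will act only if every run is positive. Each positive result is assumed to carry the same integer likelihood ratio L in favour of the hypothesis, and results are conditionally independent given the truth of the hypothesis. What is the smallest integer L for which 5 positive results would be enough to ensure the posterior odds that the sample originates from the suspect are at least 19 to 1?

Prior odds = 0.031/0.969 = 31/969.
Target odds = 19.
Need L⁵ ≥ 19 ÷ (31/969) = 18411/31.
3⁵ = 243 < 18411/31 ≤ 1024 = 4⁵, so L = 4.

4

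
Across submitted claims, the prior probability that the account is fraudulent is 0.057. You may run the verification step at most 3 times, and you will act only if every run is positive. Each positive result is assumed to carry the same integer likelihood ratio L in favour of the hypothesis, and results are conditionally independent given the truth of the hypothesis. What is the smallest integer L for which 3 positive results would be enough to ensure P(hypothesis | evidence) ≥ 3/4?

Prior odds = 0.057/0.943 = 57/943.
Target odds = 0.75/0.25 = 3.
Need L³ ≥ 3 ÷ (57/943) = 943/19.
3³ = 27 < 943/19 ≤ 64 = 4³, so L = 4.

4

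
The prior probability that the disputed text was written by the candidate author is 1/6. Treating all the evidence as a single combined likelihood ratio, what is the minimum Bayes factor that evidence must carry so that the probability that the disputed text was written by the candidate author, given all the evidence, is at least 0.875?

35

Prior odds = (1/6)/(5/6) = 0.2.
Target odds = 0.875/0.125 = 7.
Required Bayes factor = 7 ÷ 0.2 = 35.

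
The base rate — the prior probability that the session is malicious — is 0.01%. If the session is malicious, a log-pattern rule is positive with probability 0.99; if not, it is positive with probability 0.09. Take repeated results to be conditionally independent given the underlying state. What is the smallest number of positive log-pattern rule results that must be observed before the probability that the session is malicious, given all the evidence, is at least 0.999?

7

Prior odds = 0.0001/0.9999 = 1/9999.
Likelihood ratio of a positive = 0.99/0.09 = 11.
Target odds: 0.999 ÷ 0.001 = 999.
Require 11ⁿ ≥ 999 ÷ (1/9999) = 9989001.
11⁶ = 1771561 falls short of 9989001 but 11⁷ = 19487171 reaches it, so n = 7.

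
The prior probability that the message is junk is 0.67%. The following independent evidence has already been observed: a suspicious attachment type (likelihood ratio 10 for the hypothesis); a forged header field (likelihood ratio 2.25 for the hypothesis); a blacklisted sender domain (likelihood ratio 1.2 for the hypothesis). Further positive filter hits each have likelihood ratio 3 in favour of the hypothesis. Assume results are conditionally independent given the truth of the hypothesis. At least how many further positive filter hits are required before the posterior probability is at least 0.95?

5

Prior odds = 0.0067/0.9933 = 67/9933.
Combined Bayes factor of the evidence already in hand = 10 × 2.25 × 1.2 = 27.
Odds after that evidence = (67/9933) × 27 = 603/3311.
Target odds = 0.95/0.05 = 19.
Need 3ⁿ ≥ 19 ÷ (603/3311) = 62909/603.
3⁴ = 81 falls short of 62909/603 but 3⁵ = 243 reaches it, so n = 5.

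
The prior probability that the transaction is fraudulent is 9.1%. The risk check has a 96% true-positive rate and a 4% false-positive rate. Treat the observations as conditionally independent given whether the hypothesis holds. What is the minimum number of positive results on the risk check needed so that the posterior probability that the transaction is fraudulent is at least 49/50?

Prior odds = 0.091/0.909 = 91/909.
Likelihood ratio of a positive result = 0.96/0.04 = 24.
Target odds: 0.98 ÷ 0.02 = 49.
Require 24ⁿ ≥ 49 ÷ (91/909) = 6363/13.
24¹ = 24 falls short of 6363/13 but 24² = 576 reaches it, so n = 2.

2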